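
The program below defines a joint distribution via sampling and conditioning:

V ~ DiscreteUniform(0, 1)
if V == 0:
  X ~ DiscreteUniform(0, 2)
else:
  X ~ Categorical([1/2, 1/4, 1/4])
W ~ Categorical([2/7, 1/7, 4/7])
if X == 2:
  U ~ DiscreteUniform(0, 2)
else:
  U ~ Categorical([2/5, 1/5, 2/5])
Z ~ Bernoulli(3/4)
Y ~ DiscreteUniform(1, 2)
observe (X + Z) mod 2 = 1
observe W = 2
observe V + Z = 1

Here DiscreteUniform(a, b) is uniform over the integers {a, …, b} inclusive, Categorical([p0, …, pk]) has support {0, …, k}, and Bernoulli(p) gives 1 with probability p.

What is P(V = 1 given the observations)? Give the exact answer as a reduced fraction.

Enumerate traces; 18 have nonzero weight after conditioning:
  (V=0, X=0, W=2, U=0, Z=1, Y=1) weight 1/70
  (V=0, X=0, W=2, U=0, Z=1, Y=2) weight 1/70
  (V=0, X=0, W=2, U=1, Z=1, Y=1) weight 1/140
  (V=0, X=0, W=2, U=1, Z=1, Y=2) weight 1/140
  (V=0, X=0, W=2, U=2, Z=1, Y=1) weight 1/70
  (V=0, X=0, W=2, U=2, Z=1, Y=2) weight 1/70
  (V=0, X=2, W=2, U=0, Z=1, Y=1) weight 1/84
  (V=0, X=2, W=2, U=0, Z=1, Y=2) weight 1/84
  (V=1, X=1, W=2, U=0, Z=0, Y=1) weight 1/280
  … 9 more
Group by V:
  weight(V=0) = 1/7
  weight(V=1) = 1/56
Total weight = 1/7 + 1/56 = 9/56
P(V=0 | obs) = 1/7 / 9/56 = 8/9
P(V=1 | obs) = 1/56 / 9/56 = 1/9

P(V = 1 | obs) = 1/9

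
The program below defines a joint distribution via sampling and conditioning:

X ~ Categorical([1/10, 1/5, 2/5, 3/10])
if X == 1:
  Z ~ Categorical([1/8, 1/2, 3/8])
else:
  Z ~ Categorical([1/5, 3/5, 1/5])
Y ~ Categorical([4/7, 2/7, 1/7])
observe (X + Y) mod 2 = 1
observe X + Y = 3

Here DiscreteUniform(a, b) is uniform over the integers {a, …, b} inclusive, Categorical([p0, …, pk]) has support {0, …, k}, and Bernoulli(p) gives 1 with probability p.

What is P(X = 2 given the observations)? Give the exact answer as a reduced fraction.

Enumerate traces; 9 have nonzero weight after conditioning:
  (X=1, Z=0, Y=2) weight 1/280
  (X=1, Z=1, Y=2) weight 1/70
  (X=1, Z=2, Y=2) weight 3/280
  (X=2, Z=0, Y=1) weight 4/175
  (X=2, Z=1, Y=1) weight 12/175
  (X=2, Z=2, Y=1) weight 4/175
  (X=3, Z=0, Y=0) weight 6/175
  (X=3, Z=1, Y=0) weight 18/175
  … 1 more
Group by X:
  weight(X=1) = 1/35
  weight(X=2) = 4/35
  weight(X=3) = 6/35
Total weight = 1/35 + 4/35 + 6/35 = 11/35
P(X=1 | obs) = 1/35 / 11/35 = 1/11
P(X=2 | obs) = 4/35 / 11/35 = 4/11
P(X=3 | obs) = 6/35 / 11/35 = 6/11

P(X = 2 | obs) = 4/11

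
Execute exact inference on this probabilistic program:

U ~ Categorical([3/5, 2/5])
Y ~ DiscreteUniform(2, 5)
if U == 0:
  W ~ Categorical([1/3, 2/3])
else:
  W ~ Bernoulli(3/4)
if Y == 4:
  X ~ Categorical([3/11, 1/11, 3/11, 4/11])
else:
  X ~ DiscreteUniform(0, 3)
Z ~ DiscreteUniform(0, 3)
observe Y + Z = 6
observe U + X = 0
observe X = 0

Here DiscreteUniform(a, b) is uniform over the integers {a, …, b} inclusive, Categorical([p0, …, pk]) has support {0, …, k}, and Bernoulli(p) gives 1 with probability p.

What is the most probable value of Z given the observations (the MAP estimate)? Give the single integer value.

argmax_v P(Z = v | obs) = 2

Enumerate traces; 6 have nonzero weight after conditioning:
  (U=0, Y=3, W=0, X=0, Z=3) weight 1/320
  (U=0, Y=3, W=1, X=0, Z=3) weight 1/160
  (U=0, Y=4, W=0, X=0, Z=2) weight 3/880
  (U=0, Y=4, W=1, X=0, Z=2) weight 3/440
  (U=0, Y=5, W=0, X=0, Z=1) weight 1/320
  (U=0, Y=5, W=1, X=0, Z=1) weight 1/160
Group by Z:
  weight(Z=1) = 3/320
  weight(Z=2) = 9/880
  weight(Z=3) = 3/320
Total weight = 3/320 + 9/880 + 3/320 = 51/1760
P(Z=1 | obs) = 3/320 / 51/1760 = 11/34
P(Z=2 | obs) = 9/880 / 51/1760 = 6/17
P(Z=3 | obs) = 3/320 / 51/1760 = 11/34
argmax = 2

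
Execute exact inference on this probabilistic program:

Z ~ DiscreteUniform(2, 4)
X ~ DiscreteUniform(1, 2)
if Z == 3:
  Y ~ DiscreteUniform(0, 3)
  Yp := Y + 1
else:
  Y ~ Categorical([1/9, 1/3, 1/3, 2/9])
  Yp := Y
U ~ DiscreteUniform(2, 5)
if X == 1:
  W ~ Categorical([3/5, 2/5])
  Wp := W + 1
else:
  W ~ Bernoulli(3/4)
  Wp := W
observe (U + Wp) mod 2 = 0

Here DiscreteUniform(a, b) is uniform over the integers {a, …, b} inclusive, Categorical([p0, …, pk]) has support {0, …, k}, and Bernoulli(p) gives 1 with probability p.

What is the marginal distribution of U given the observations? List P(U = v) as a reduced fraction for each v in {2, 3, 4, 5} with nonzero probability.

P(U=2) = 13/80, P(U=3) = 27/80, P(U=4) = 13/80, P(U=5) = 27/80

Enumerate traces; 96 have nonzero weight after conditioning:
  (Z=2, X=1, Y=0, U=2, W=1) weight 1/540
  (Z=2, X=1, Y=0, U=3, W=0) weight 1/360
  (Z=2, X=1, Y=0, U=4, W=1) weight 1/540
  (Z=2, X=1, Y=0, U=5, W=0) weight 1/360
  (Z=2, X=1, Y=1, U=2, W=1) weight 1/180
  (Z=2, X=1, Y=1, U=3, W=0) weight 1/120
  (Z=2, X=1, Y=1, U=4, W=1) weight 1/180
  (Z=2, X=1, Y=1, U=5, W=0) weight 1/120
  … 88 more
Group by U:
  weight(U=2) = 13/160
  weight(U=3) = 27/160
  weight(U=4) = 13/160
  weight(U=5) = 27/160
Total weight = 13/160 + 27/160 + 13/160 + 27/160 = 1/2
P(U=2 | obs) = 13/160 / 1/2 = 13/80
P(U=3 | obs) = 27/160 / 1/2 = 27/80
P(U=4 | obs) = 13/160 / 1/2 = 13/80
P(U=5 | obs) = 27/160 / 1/2 = 27/80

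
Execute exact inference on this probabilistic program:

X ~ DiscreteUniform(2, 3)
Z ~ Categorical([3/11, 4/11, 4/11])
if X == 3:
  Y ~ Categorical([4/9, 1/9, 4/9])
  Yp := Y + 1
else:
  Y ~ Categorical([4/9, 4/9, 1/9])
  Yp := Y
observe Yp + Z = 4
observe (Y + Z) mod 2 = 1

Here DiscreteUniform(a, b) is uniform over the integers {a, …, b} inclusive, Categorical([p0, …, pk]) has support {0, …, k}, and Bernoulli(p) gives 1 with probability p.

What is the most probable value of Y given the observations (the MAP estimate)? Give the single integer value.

Enumerate traces; 2 have nonzero weight after conditioning:
  (X=3, Z=1, Y=2) weight 8/99
  (X=3, Z=2, Y=1) weight 2/99
Group by Y:
  weight(Y=1) = 2/99
  weight(Y=2) = 8/99
Total weight = 2/99 + 8/99 = 10/99
P(Y=1 | obs) = 2/99 / 10/99 = 1/5
P(Y=2 | obs) = 8/99 / 10/99 = 4/5
argmax = 2

argmax_v P(Y = v | obs) = 2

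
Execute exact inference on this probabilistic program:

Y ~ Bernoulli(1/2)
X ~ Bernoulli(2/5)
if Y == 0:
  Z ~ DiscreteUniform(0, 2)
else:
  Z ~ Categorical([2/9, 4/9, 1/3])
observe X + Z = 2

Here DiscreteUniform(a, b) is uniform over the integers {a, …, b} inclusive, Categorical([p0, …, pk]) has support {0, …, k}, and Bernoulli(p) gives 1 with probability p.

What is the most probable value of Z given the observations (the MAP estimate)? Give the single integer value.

Enumerate traces; 4 have nonzero weight after conditioning:
  (Y=0, X=0, Z=2) weight 1/10
  (Y=0, X=1, Z=1) weight 1/15
  (Y=1, X=0, Z=2) weight 1/10
  (Y=1, X=1, Z=1) weight 4/45
Group by Z:
  weight(Z=1) = 7/45
  weight(Z=2) = 1/5
Total weight = 7/45 + 1/5 = 16/45
P(Z=1 | obs) = 7/45 / 16/45 = 7/16
P(Z=2 | obs) = 1/5 / 16/45 = 9/16
argmax = 2

argmax_v P(Z = v | obs) = 2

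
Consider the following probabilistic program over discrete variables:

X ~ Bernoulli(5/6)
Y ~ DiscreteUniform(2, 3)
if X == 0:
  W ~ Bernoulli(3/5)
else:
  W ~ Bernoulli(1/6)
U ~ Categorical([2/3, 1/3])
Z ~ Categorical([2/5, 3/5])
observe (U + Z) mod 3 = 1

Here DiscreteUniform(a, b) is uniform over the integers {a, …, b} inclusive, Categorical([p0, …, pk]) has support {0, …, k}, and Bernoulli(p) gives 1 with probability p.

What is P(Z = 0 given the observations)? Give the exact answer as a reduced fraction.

P(Z = 0 | obs) = 1/4

Enumerate traces; 16 have nonzero weight after conditioning:
  (X=0, Y=2, W=0, U=0, Z=1) weight 1/75
  (X=0, Y=2, W=0, U=1, Z=0) weight 1/225
  (X=0, Y=2, W=1, U=0, Z=1) weight 1/50
  (X=0, Y=2, W=1, U=1, Z=0) weight 1/150
  (X=0, Y=3, W=0, U=0, Z=1) weight 1/75
  (X=0, Y=3, W=0, U=1, Z=0) weight 1/225
  (X=0, Y=3, W=1, U=0, Z=1) weight 1/50
  (X=0, Y=3, W=1, U=1, Z=0) weight 1/150
  … 8 more
Group by Z:
  weight(Z=0) = 2/15
  weight(Z=1) = 2/5
Total weight = 2/15 + 2/5 = 8/15
P(Z=0 | obs) = 2/15 / 8/15 = 1/4
P(Z=1 | obs) = 2/5 / 8/15 = 3/4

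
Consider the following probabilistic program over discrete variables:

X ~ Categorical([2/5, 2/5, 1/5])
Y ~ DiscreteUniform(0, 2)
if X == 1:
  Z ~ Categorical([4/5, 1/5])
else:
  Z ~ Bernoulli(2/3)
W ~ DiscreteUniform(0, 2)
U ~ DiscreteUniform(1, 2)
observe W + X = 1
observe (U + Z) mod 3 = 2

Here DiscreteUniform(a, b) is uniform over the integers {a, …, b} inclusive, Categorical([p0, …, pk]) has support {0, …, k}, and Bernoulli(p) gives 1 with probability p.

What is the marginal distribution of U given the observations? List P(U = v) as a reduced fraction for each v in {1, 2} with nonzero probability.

Enumerate traces; 12 have nonzero weight after conditioning:
  (X=0, Y=0, Z=0, W=1, U=2) weight 1/135
  (X=0, Y=0, Z=1, W=1, U=1) weight 2/135
  (X=0, Y=1, Z=0, W=1, U=2) weight 1/135
  (X=0, Y=1, Z=1, W=1, U=1) weight 2/135
  (X=0, Y=2, Z=0, W=1, U=2) weight 1/135
  (X=0, Y=2, Z=1, W=1, U=1) weight 2/135
  (X=1, Y=0, Z=0, W=0, U=2) weight 4/225
  (X=1, Y=0, Z=1, W=0, U=1) weight 1/225
  … 4 more
Group by U:
  weight(U=1) = 13/225
  weight(U=2) = 17/225
Total weight = 13/225 + 17/225 = 2/15
P(U=1 | obs) = 13/225 / 2/15 = 13/30
P(U=2 | obs) = 17/225 / 2/15 = 17/30

P(U=1) = 13/30, P(U=2) = 17/30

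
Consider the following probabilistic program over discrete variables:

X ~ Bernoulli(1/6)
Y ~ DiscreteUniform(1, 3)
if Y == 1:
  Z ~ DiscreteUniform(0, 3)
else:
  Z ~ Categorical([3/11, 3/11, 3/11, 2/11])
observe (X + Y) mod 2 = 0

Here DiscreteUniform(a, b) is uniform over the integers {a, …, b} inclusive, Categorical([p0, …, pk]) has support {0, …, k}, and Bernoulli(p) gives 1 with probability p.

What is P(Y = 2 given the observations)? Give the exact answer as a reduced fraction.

Enumerate traces; 12 have nonzero weight after conditioning:
  (X=0, Y=2, Z=0) weight 5/66
  (X=0, Y=2, Z=1) weight 5/66
  (X=0, Y=2, Z=2) weight 5/66
  (X=0, Y=2, Z=3) weight 5/99
  (X=1, Y=1, Z=0) weight 1/72
  (X=1, Y=1, Z=1) weight 1/72
  (X=1, Y=1, Z=2) weight 1/72
  (X=1, Y=1, Z=3) weight 1/72
  (X=1, Y=3, Z=0) weight 1/66
  … 3 more
Group by Y:
  weight(Y=1) = 1/18
  weight(Y=2) = 5/18
  weight(Y=3) = 1/18
Total weight = 1/18 + 5/18 + 1/18 = 7/18
P(Y=1 | obs) = 1/18 / 7/18 = 1/7
P(Y=2 | obs) = 5/18 / 7/18 = 5/7
P(Y=3 | obs) = 1/18 / 7/18 = 1/7

P(Y = 2 | obs) = 5/7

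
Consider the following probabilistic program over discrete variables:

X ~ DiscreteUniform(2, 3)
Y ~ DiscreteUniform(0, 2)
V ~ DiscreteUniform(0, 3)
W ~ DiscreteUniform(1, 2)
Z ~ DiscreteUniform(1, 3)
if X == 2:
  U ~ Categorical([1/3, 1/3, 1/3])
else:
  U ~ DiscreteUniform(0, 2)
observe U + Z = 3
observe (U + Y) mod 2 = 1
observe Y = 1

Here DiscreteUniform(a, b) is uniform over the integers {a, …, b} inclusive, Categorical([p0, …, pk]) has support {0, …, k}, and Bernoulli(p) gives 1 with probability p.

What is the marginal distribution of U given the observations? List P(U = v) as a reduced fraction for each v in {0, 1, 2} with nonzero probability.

Enumerate traces; 32 have nonzero weight after conditioning:
  (X=2, Y=1, V=0, W=1, Z=1, U=2) weight 1/432
  (X=2, Y=1, V=0, W=1, Z=3, U=0) weight 1/432
  (X=2, Y=1, V=0, W=2, Z=1, U=2) weight 1/432
  (X=2, Y=1, V=0, W=2, Z=3, U=0) weight 1/432
  (X=2, Y=1, V=1, W=1, Z=1, U=2) weight 1/432
  (X=2, Y=1, V=1, W=1, Z=3, U=0) weight 1/432
  (X=2, Y=1, V=1, W=2, Z=1, U=2) weight 1/432
  (X=2, Y=1, V=1, W=2, Z=3, U=0) weight 1/432
  … 24 more
Group by U:
  weight(U=0) = 1/27
  weight(U=2) = 1/27
Total weight = 1/27 + 1/27 = 2/27
P(U=0 | obs) = 1/27 / 2/27 = 1/2
P(U=2 | obs) = 1/27 / 2/27 = 1/2

P(U=0) = 1/2, P(U=2) = 1/2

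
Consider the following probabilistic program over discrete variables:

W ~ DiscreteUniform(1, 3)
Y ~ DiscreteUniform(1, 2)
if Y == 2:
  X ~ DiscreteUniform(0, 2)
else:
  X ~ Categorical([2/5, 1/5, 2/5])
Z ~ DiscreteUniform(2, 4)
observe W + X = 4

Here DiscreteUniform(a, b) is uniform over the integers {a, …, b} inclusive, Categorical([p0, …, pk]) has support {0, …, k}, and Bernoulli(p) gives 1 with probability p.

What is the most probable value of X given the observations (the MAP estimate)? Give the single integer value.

Enumerate traces; 12 have nonzero weight after conditioning:
  (W=2, Y=1, X=2, Z=2) weight 1/45
  (W=2, Y=1, X=2, Z=3) weight 1/45
  (W=2, Y=1, X=2, Z=4) weight 1/45
  (W=2, Y=2, X=2, Z=2) weight 1/54
  (W=2, Y=2, X=2, Z=3) weight 1/54
  (W=2, Y=2, X=2, Z=4) weight 1/54
  (W=3, Y=1, X=1, Z=2) weight 1/90
  (W=3, Y=1, X=1, Z=3) weight 1/90
  … 4 more
Group by X:
  weight(X=1) = 4/45
  weight(X=2) = 11/90
Total weight = 4/45 + 11/90 = 19/90
P(X=1 | obs) = 4/45 / 19/90 = 8/19
P(X=2 | obs) = 11/90 / 19/90 = 11/19
argmax = 2

argmax_v P(X = v | obs) = 2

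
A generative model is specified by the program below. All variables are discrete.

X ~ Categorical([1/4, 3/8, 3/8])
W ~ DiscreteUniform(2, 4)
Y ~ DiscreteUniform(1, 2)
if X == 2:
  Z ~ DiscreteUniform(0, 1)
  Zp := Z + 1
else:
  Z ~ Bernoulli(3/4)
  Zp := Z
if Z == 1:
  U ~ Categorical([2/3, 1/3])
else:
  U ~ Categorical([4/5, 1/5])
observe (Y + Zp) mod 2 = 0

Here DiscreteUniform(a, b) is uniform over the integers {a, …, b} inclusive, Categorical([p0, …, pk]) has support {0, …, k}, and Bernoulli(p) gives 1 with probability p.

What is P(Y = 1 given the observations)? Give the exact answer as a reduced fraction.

Enumerate traces; 36 have nonzero weight after conditioning:
  (X=0, W=2, Y=1, Z=1, U=0) weight 1/48
  (X=0, W=2, Y=1, Z=1, U=1) weight 1/96
  (X=0, W=2, Y=2, Z=0, U=0) weight 1/120
  (X=0, W=2, Y=2, Z=0, U=1) weight 1/480
  (X=0, W=3, Y=1, Z=1, U=0) weight 1/48
  (X=0, W=3, Y=1, Z=1, U=1) weight 1/96
  (X=0, W=3, Y=2, Z=0, U=0) weight 1/120
  (X=0, W=3, Y=2, Z=0, U=1) weight 1/480
  … 28 more
Group by Y:
  weight(Y=1) = 21/64
  weight(Y=2) = 11/64
Total weight = 21/64 + 11/64 = 1/2
P(Y=1 | obs) = 21/64 / 1/2 = 21/32
P(Y=2 | obs) = 11/64 / 1/2 = 11/32

P(Y = 1 | obs) = 21/32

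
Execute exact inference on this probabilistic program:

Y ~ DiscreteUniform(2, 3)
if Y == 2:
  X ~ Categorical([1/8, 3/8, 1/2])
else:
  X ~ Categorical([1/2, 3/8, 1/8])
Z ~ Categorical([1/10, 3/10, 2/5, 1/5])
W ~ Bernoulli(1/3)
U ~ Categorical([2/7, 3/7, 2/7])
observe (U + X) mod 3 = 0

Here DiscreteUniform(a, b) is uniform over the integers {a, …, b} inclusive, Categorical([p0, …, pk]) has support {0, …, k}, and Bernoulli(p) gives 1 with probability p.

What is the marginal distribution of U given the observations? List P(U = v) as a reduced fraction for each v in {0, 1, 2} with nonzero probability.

P(U=0) = 10/37, P(U=1) = 15/37, P(U=2) = 12/37

Enumerate traces; 48 have nonzero weight after conditioning:
  (Y=2, X=0, Z=0, W=0, U=0) weight 1/840
  (Y=2, X=0, Z=0, W=1, U=0) weight 1/1680
  (Y=2, X=0, Z=1, W=0, U=0) weight 1/280
  (Y=2, X=0, Z=1, W=1, U=0) weight 1/560
  (Y=2, X=0, Z=2, W=0, U=0) weight 1/210
  (Y=2, X=0, Z=2, W=1, U=0) weight 1/420
  (Y=2, X=0, Z=3, W=0, U=0) weight 1/420
  (Y=2, X=0, Z=3, W=1, U=0) weight 1/840
  (Y=2, X=1, Z=0, W=0, U=2) weight 1/280
  (Y=2, X=2, Z=0, W=0, U=1) weight 1/140
  … 38 more
Group by U:
  weight(U=0) = 5/56
  weight(U=1) = 15/112
  weight(U=2) = 3/28
Total weight = 5/56 + 15/112 + 3/28 = 37/112
P(U=0 | obs) = 5/56 / 37/112 = 10/37
P(U=1 | obs) = 15/112 / 37/112 = 15/37
P(U=2 | obs) = 3/28 / 37/112 = 12/37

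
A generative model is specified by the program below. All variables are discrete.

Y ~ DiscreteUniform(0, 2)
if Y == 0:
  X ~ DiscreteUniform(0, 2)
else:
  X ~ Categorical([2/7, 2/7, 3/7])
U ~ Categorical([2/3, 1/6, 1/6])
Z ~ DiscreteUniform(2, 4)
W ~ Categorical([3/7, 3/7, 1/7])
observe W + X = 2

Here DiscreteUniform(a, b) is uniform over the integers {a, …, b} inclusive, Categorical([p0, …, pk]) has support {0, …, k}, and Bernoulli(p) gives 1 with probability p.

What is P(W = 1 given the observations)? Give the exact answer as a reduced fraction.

Enumerate traces; 81 have nonzero weight after conditioning:
  (Y=0, X=0, U=0, Z=2, W=2) weight 2/567
  (Y=0, X=0, U=0, Z=3, W=2) weight 2/567
  (Y=0, X=0, U=0, Z=4, W=2) weight 2/567
  (Y=0, X=0, U=1, Z=2, W=2) weight 1/1134
  (Y=0, X=0, U=1, Z=3, W=2) weight 1/1134
  (Y=0, X=0, U=1, Z=4, W=2) weight 1/1134
  (Y=0, X=0, U=2, Z=2, W=2) weight 1/1134
  (Y=0, X=0, U=2, Z=3, W=2) weight 1/1134
  (Y=0, X=1, U=0, Z=2, W=1) weight 2/189
  (Y=0, X=2, U=0, Z=2, W=0) weight 2/189
  … 71 more
Group by W:
  weight(W=0) = 25/147
  weight(W=1) = 19/147
  weight(W=2) = 19/441
Total weight = 25/147 + 19/147 + 19/441 = 151/441
P(W=0 | obs) = 25/147 / 151/441 = 75/151
P(W=1 | obs) = 19/147 / 151/441 = 57/151
P(W=2 | obs) = 19/441 / 151/441 = 19/151

P(W = 1 | obs) = 57/151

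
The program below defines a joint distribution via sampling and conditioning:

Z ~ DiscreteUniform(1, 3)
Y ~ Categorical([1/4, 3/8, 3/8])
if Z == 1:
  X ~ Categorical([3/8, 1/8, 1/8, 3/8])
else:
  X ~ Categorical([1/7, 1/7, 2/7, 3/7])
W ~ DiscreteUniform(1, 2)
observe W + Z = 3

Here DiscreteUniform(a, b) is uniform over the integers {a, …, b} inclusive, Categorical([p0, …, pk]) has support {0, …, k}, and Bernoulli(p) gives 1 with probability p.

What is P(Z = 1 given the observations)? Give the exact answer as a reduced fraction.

Enumerate traces; 24 have nonzero weight after conditioning:
  (Z=1, Y=0, X=0, W=2) weight 1/64
  (Z=1, Y=0, X=1, W=2) weight 1/192
  (Z=1, Y=0, X=2, W=2) weight 1/192
  (Z=1, Y=0, X=3, W=2) weight 1/64
  (Z=1, Y=1, X=0, W=2) weight 3/128
  (Z=1, Y=1, X=1, W=2) weight 1/128
  (Z=1, Y=1, X=2, W=2) weight 1/128
  (Z=1, Y=1, X=3, W=2) weight 3/128
  (Z=2, Y=0, X=0, W=1) weight 1/168
  … 15 more
Group by Z:
  weight(Z=1) = 1/6
  weight(Z=2) = 1/6
Total weight = 1/6 + 1/6 = 1/3
P(Z=1 | obs) = 1/6 / 1/3 = 1/2
P(Z=2 | obs) = 1/6 / 1/3 = 1/2

P(Z = 1 | obs) = 1/2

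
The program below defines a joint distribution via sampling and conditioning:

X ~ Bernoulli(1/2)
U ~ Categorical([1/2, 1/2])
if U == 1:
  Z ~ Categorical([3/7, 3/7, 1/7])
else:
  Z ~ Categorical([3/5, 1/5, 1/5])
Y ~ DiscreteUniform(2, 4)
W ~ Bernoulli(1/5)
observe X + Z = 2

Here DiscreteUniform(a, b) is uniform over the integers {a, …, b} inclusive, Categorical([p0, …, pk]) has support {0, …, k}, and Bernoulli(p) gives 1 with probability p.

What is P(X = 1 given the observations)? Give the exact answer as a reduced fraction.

Enumerate traces; 24 have nonzero weight after conditioning:
  (X=0, U=0, Z=2, Y=2, W=0) weight 1/75
  (X=0, U=0, Z=2, Y=2, W=1) weight 1/300
  (X=0, U=0, Z=2, Y=3, W=0) weight 1/75
  (X=0, U=0, Z=2, Y=3, W=1) weight 1/300
  (X=0, U=0, Z=2, Y=4, W=0) weight 1/75
  (X=0, U=0, Z=2, Y=4, W=1) weight 1/300
  (X=0, U=1, Z=2, Y=2, W=0) weight 1/105
  (X=0, U=1, Z=2, Y=2, W=1) weight 1/420
  (X=1, U=0, Z=1, Y=2, W=0) weight 1/75
  … 15 more
Group by X:
  weight(X=0) = 3/35
  weight(X=1) = 11/70
Total weight = 3/35 + 11/70 = 17/70
P(X=0 | obs) = 3/35 / 17/70 = 6/17
P(X=1 | obs) = 11/70 / 17/70 = 11/17

P(X = 1 | obs) = 11/17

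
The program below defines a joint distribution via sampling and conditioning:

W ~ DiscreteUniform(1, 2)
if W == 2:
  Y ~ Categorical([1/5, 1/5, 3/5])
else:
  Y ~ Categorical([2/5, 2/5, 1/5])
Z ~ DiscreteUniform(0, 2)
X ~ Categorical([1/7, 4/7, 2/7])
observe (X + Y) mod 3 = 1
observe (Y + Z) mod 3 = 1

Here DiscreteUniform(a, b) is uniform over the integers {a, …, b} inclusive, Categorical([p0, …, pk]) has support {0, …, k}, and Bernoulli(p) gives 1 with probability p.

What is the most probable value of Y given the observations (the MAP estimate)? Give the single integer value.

Enumerate traces; 6 have nonzero weight after conditioning:
  (W=1, Y=0, Z=1, X=1) weight 4/105
  (W=1, Y=1, Z=0, X=0) weight 1/105
  (W=1, Y=2, Z=2, X=2) weight 1/105
  (W=2, Y=0, Z=1, X=1) weight 2/105
  (W=2, Y=1, Z=0, X=0) weight 1/210
  (W=2, Y=2, Z=2, X=2) weight 1/35
Group by Y:
  weight(Y=0) = 2/35
  weight(Y=1) = 1/70
  weight(Y=2) = 4/105
Total weight = 2/35 + 1/70 + 4/105 = 23/210
P(Y=0 | obs) = 2/35 / 23/210 = 12/23
P(Y=1 | obs) = 1/70 / 23/210 = 3/23
P(Y=2 | obs) = 4/105 / 23/210 = 8/23
argmax = 0

argmax_v P(Y = v | obs) = 0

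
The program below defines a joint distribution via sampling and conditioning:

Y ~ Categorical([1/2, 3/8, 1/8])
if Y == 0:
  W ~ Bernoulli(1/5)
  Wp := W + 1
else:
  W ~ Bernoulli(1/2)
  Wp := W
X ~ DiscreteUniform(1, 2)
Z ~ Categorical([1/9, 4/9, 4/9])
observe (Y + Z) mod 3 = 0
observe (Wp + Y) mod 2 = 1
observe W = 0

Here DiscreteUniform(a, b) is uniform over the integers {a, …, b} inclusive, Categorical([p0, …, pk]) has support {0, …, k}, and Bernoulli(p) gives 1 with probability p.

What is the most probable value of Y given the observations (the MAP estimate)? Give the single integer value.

Enumerate traces; 4 have nonzero weight after conditioning:
  (Y=0, W=0, X=1, Z=0) weight 1/45
  (Y=0, W=0, X=2, Z=0) weight 1/45
  (Y=1, W=0, X=1, Z=2) weight 1/24
  (Y=1, W=0, X=2, Z=2) weight 1/24
Group by Y:
  weight(Y=0) = 2/45
  weight(Y=1) = 1/12
Total weight = 2/45 + 1/12 = 23/180
P(Y=0 | obs) = 2/45 / 23/180 = 8/23
P(Y=1 | obs) = 1/12 / 23/180 = 15/23
argmax = 1

argmax_v P(Y = v | obs) = 1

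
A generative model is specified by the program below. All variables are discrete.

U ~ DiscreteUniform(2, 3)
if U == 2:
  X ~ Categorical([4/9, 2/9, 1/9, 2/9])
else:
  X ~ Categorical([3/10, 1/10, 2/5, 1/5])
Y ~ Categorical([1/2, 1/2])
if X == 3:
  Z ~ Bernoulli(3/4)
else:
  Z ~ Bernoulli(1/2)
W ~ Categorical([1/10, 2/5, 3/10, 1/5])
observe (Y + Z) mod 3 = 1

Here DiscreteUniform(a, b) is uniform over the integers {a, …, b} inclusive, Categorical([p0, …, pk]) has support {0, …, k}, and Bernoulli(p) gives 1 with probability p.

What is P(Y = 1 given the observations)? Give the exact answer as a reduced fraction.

Enumerate traces; 64 have nonzero weight after conditioning:
  (U=2, X=0, Y=0, Z=1, W=0) weight 1/180
  (U=2, X=0, Y=0, Z=1, W=1) weight 1/45
  (U=2, X=0, Y=0, Z=1, W=2) weight 1/60
  (U=2, X=0, Y=0, Z=1, W=3) weight 1/90
  (U=2, X=0, Y=1, Z=0, W=0) weight 1/180
  (U=2, X=0, Y=1, Z=0, W=1) weight 1/45
  (U=2, X=0, Y=1, Z=0, W=2) weight 1/60
  (U=2, X=0, Y=1, Z=0, W=3) weight 1/90
  … 56 more
Group by Y:
  weight(Y=0) = 199/720
  weight(Y=1) = 161/720
Total weight = 199/720 + 161/720 = 1/2
P(Y=0 | obs) = 199/720 / 1/2 = 199/360
P(Y=1 | obs) = 161/720 / 1/2 = 161/360

P(Y = 1 | obs) = 161/360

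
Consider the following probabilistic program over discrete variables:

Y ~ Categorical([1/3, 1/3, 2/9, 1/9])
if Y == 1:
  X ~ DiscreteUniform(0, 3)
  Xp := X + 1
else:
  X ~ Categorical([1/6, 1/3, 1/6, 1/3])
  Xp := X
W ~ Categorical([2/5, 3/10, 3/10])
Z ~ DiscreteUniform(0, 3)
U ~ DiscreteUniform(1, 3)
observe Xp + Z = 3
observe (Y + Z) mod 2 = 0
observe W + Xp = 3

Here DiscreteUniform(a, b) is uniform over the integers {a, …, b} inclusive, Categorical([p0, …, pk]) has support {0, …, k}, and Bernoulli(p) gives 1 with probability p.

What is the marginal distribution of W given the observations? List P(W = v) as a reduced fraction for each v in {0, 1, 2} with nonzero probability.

P(W=0) = 80/173, P(W=1) = 33/173, P(W=2) = 60/173

Enumerate traces; 18 have nonzero weight after conditioning:
  (Y=0, X=1, W=2, Z=2, U=1) weight 1/360
  (Y=0, X=1, W=2, Z=2, U=2) weight 1/360
  (Y=0, X=1, W=2, Z=2, U=3) weight 1/360
  (Y=0, X=3, W=0, Z=0, U=1) weight 1/270
  (Y=0, X=3, W=0, Z=0, U=2) weight 1/270
  (Y=0, X=3, W=0, Z=0, U=3) weight 1/270
  (Y=1, X=1, W=1, Z=1, U=1) weight 1/480
  (Y=1, X=1, W=1, Z=1, U=2) weight 1/480
  … 10 more
Group by W:
  weight(W=0) = 1/54
  weight(W=1) = 11/1440
  weight(W=2) = 1/72
Total weight = 1/54 + 11/1440 + 1/72 = 173/4320
P(W=0 | obs) = 1/54 / 173/4320 = 80/173
P(W=1 | obs) = 11/1440 / 173/4320 = 33/173
P(W=2 | obs) = 1/72 / 173/4320 = 60/173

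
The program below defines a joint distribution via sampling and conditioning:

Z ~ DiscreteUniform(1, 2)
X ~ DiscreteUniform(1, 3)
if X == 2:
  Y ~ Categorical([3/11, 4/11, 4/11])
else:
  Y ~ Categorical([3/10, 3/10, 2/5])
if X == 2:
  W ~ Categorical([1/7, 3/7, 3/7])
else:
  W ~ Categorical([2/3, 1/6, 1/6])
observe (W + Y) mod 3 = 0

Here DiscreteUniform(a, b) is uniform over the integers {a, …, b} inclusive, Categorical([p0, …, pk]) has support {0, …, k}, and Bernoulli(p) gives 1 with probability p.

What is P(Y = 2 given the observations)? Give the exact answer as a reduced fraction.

P(Y = 2 | obs) = 668/2273

Enumerate traces; 18 have nonzero weight after conditioning:
  (Z=1, X=1, Y=0, W=0) weight 1/30
  (Z=1, X=1, Y=1, W=2) weight 1/120
  (Z=1, X=1, Y=2, W=1) weight 1/90
  (Z=1, X=2, Y=0, W=0) weight 1/154
  (Z=1, X=2, Y=1, W=2) weight 2/77
  (Z=1, X=2, Y=2, W=1) weight 2/77
  (Z=1, X=3, Y=0, W=0) weight 1/30
  (Z=1, X=3, Y=1, W=2) weight 1/120
  … 10 more
Group by Y:
  weight(Y=0) = 169/1155
  weight(Y=1) = 197/2310
  weight(Y=2) = 334/3465
Total weight = 169/1155 + 197/2310 + 334/3465 = 2273/6930
P(Y=0 | obs) = 169/1155 / 2273/6930 = 1014/2273
P(Y=1 | obs) = 197/2310 / 2273/6930 = 591/2273
P(Y=2 | obs) = 334/3465 / 2273/6930 = 668/2273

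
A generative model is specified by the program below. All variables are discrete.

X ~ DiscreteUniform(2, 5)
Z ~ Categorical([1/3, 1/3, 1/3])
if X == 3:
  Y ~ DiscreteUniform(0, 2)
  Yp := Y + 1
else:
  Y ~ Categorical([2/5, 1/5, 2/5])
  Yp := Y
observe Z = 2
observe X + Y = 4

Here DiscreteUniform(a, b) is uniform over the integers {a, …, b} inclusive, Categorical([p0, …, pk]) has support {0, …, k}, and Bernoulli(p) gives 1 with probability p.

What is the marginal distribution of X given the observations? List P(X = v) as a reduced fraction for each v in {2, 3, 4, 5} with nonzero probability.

P(X=2) = 6/17, P(X=3) = 5/17, P(X=4) = 6/17

Enumerate traces; 3 have nonzero weight after conditioning:
  (X=2, Z=2, Y=2) weight 1/30
  (X=3, Z=2, Y=1) weight 1/36
  (X=4, Z=2, Y=0) weight 1/30
Group by X:
  weight(X=2) = 1/30
  weight(X=3) = 1/36
  weight(X=4) = 1/30
Total weight = 1/30 + 1/36 + 1/30 = 17/180
P(X=2 | obs) = 1/30 / 17/180 = 6/17
P(X=3 | obs) = 1/36 / 17/180 = 5/17
P(X=4 | obs) = 1/30 / 17/180 = 6/17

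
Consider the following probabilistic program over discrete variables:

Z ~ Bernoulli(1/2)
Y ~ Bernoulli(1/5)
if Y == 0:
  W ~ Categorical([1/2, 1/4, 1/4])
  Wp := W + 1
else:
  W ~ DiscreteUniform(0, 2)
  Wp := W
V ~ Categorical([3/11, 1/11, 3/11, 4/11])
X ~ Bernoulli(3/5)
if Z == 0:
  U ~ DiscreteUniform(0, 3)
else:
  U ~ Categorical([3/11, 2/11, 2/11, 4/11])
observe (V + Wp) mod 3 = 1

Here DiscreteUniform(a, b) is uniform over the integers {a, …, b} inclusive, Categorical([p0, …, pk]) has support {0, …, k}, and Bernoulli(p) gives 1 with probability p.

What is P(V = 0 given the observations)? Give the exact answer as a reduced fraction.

Enumerate traces; 128 have nonzero weight after conditioning:
  (Z=0, Y=0, W=0, V=0, X=0, U=0) weight 3/550
  (Z=0, Y=0, W=0, V=0, X=0, U=1) weight 3/550
  (Z=0, Y=0, W=0, V=0, X=0, U=2) weight 3/550
  (Z=0, Y=0, W=0, V=0, X=0, U=3) weight 3/550
  (Z=0, Y=0, W=0, V=0, X=1, U=0) weight 9/1100
  (Z=0, Y=0, W=0, V=0, X=1, U=1) weight 9/1100
  (Z=0, Y=0, W=0, V=0, X=1, U=2) weight 9/1100
  (Z=0, Y=0, W=0, V=0, X=1, U=3) weight 9/1100
  (Z=0, Y=0, W=0, V=3, X=0, U=0) weight 2/275
  (Z=0, Y=0, W=1, V=2, X=0, U=0) weight 3/1100
  … 118 more
Group by V:
  weight(V=0) = 7/55
  weight(V=1) = 4/165
  weight(V=2) = 4/55
  weight(V=3) = 28/165
Total weight = 7/55 + 4/165 + 4/55 + 28/165 = 13/33
P(V=0 | obs) = 7/55 / 13/33 = 21/65
P(V=1 | obs) = 4/165 / 13/33 = 4/65
P(V=2 | obs) = 4/55 / 13/33 = 12/65
P(V=3 | obs) = 28/165 / 13/33 = 28/65

P(V = 0 | obs) = 21/65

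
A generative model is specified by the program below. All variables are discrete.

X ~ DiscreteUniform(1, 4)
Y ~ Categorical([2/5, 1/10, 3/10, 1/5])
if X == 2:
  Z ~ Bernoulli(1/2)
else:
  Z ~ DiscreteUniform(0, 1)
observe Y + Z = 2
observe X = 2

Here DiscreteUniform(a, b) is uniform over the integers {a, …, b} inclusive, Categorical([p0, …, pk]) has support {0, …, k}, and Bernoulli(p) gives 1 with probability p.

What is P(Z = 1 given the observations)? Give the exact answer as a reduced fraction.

Enumerate traces; 2 have nonzero weight after conditioning:
  (X=2, Y=1, Z=1) weight 1/80
  (X=2, Y=2, Z=0) weight 3/80
Group by Z:
  weight(Z=0) = 3/80
  weight(Z=1) = 1/80
Total weight = 3/80 + 1/80 = 1/20
P(Z=0 | obs) = 3/80 / 1/20 = 3/4
P(Z=1 | obs) = 1/80 / 1/20 = 1/4

P(Z = 1 | obs) = 1/4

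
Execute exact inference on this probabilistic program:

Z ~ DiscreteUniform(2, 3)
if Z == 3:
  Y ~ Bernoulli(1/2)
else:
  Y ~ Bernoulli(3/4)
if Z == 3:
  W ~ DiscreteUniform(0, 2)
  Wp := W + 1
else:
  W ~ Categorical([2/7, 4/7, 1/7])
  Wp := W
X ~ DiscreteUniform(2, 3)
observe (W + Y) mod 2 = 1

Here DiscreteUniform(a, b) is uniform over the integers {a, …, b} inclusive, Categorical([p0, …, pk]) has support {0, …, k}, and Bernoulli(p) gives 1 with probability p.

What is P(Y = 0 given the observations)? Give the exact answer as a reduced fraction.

P(Y = 0 | obs) = 26/81

Enumerate traces; 12 have nonzero weight after conditioning:
  (Z=2, Y=0, W=1, X=2) weight 1/28
  (Z=2, Y=0, W=1, X=3) weight 1/28
  (Z=2, Y=1, W=0, X=2) weight 3/56
  (Z=2, Y=1, W=0, X=3) weight 3/56
  (Z=2, Y=1, W=2, X=2) weight 3/112
  (Z=2, Y=1, W=2, X=3) weight 3/112
  (Z=3, Y=0, W=1, X=2) weight 1/24
  (Z=3, Y=0, W=1, X=3) weight 1/24
  … 4 more
Group by Y:
  weight(Y=0) = 13/84
  weight(Y=1) = 55/168
Total weight = 13/84 + 55/168 = 27/56
P(Y=0 | obs) = 13/84 / 27/56 = 26/81
P(Y=1 | obs) = 55/168 / 27/56 = 55/81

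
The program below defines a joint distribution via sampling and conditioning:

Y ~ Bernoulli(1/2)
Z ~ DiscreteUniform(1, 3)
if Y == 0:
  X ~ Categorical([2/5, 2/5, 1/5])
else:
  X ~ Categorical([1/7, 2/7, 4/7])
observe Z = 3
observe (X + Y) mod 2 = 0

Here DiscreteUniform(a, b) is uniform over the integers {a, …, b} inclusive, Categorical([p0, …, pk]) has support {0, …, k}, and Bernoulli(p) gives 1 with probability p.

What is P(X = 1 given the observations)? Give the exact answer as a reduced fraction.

P(X = 1 | obs) = 10/31

Enumerate traces; 3 have nonzero weight after conditioning:
  (Y=0, Z=3, X=0) weight 1/15
  (Y=0, Z=3, X=2) weight 1/30
  (Y=1, Z=3, X=1) weight 1/21
Group by X:
  weight(X=0) = 1/15
  weight(X=1) = 1/21
  weight(X=2) = 1/30
Total weight = 1/15 + 1/21 + 1/30 = 31/210
P(X=0 | obs) = 1/15 / 31/210 = 14/31
P(X=1 | obs) = 1/21 / 31/210 = 10/31
P(X=2 | obs) = 1/30 / 31/210 = 7/31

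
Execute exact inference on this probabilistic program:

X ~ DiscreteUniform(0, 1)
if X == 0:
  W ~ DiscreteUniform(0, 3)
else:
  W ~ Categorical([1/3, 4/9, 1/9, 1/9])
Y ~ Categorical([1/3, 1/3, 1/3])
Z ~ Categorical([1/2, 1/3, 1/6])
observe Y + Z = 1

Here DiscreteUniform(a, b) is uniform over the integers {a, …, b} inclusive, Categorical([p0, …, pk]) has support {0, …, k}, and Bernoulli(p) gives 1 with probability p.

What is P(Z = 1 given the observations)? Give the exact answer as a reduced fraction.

Enumerate traces; 16 have nonzero weight after conditioning:
  (X=0, W=0, Y=0, Z=1) weight 1/72
  (X=0, W=0, Y=1, Z=0) weight 1/48
  (X=0, W=1, Y=0, Z=1) weight 1/72
  (X=0, W=1, Y=1, Z=0) weight 1/48
  (X=0, W=2, Y=0, Z=1) weight 1/72
  (X=0, W=2, Y=1, Z=0) weight 1/48
  (X=0, W=3, Y=0, Z=1) weight 1/72
  (X=0, W=3, Y=1, Z=0) weight 1/48
  … 8 more
Group by Z:
  weight(Z=0) = 1/6
  weight(Z=1) = 1/9
Total weight = 1/6 + 1/9 = 5/18
P(Z=0 | obs) = 1/6 / 5/18 = 3/5
P(Z=1 | obs) = 1/9 / 5/18 = 2/5

P(Z = 1 | obs) = 2/5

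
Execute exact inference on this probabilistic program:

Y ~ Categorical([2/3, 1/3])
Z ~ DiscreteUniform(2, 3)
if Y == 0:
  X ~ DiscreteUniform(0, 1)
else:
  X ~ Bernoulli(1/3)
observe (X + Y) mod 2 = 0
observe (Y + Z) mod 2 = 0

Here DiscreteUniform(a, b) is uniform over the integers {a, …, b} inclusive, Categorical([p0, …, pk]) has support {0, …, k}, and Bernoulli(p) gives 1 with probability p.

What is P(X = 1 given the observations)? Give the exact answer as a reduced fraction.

Enumerate traces; 2 have nonzero weight after conditioning:
  (Y=0, Z=2, X=0) weight 1/6
  (Y=1, Z=3, X=1) weight 1/18
Group by X:
  weight(X=0) = 1/6
  weight(X=1) = 1/18
Total weight = 1/6 + 1/18 = 2/9
P(X=0 | obs) = 1/6 / 2/9 = 3/4
P(X=1 | obs) = 1/18 / 2/9 = 1/4

P(X = 1 | obs) = 1/4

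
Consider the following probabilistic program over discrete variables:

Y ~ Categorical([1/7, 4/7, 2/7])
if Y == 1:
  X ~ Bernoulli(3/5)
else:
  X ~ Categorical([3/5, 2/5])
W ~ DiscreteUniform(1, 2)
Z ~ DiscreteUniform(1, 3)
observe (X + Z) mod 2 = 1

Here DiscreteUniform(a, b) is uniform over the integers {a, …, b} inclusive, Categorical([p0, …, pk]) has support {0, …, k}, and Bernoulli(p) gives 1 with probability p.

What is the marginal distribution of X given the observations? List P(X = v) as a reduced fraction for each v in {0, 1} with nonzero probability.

Enumerate traces; 18 have nonzero weight after conditioning:
  (Y=0, X=0, W=1, Z=1) weight 1/70
  (Y=0, X=0, W=1, Z=3) weight 1/70
  (Y=0, X=0, W=2, Z=1) weight 1/70
  (Y=0, X=0, W=2, Z=3) weight 1/70
  (Y=0, X=1, W=1, Z=2) weight 1/105
  (Y=0, X=1, W=2, Z=2) weight 1/105
  (Y=1, X=0, W=1, Z=1) weight 4/105
  (Y=1, X=0, W=1, Z=3) weight 4/105
  … 10 more
Group by X:
  weight(X=0) = 34/105
  weight(X=1) = 6/35
Total weight = 34/105 + 6/35 = 52/105
P(X=0 | obs) = 34/105 / 52/105 = 17/26
P(X=1 | obs) = 6/35 / 52/105 = 9/26

P(X=0) = 17/26, P(X=1) = 9/26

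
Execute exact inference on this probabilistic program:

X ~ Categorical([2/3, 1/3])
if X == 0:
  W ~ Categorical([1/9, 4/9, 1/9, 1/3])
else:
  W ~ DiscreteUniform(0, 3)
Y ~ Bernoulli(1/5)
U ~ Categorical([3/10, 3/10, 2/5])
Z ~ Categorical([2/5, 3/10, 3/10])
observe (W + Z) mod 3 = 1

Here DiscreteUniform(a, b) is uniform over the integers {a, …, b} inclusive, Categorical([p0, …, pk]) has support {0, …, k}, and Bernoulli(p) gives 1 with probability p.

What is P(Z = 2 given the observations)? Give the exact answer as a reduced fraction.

Enumerate traces; 48 have nonzero weight after conditioning:
  (X=0, W=0, Y=0, U=0, Z=1) weight 2/375
  (X=0, W=0, Y=0, U=1, Z=1) weight 2/375
  (X=0, W=0, Y=0, U=2, Z=1) weight 8/1125
  (X=0, W=0, Y=1, U=0, Z=1) weight 1/750
  (X=0, W=0, Y=1, U=1, Z=1) weight 1/750
  (X=0, W=0, Y=1, U=2, Z=1) weight 2/1125
  (X=0, W=1, Y=0, U=0, Z=0) weight 32/1125
  (X=0, W=1, Y=0, U=1, Z=0) weight 32/1125
  (X=0, W=2, Y=0, U=0, Z=2) weight 2/375
  … 39 more
Group by Z:
  weight(Z=0) = 41/270
  weight(Z=1) = 5/36
  weight(Z=2) = 17/360
Total weight = 41/270 + 5/36 + 17/360 = 73/216
P(Z=0 | obs) = 41/270 / 73/216 = 164/365
P(Z=1 | obs) = 5/36 / 73/216 = 30/73
P(Z=2 | obs) = 17/360 / 73/216 = 51/365

P(Z = 2 | obs) = 51/365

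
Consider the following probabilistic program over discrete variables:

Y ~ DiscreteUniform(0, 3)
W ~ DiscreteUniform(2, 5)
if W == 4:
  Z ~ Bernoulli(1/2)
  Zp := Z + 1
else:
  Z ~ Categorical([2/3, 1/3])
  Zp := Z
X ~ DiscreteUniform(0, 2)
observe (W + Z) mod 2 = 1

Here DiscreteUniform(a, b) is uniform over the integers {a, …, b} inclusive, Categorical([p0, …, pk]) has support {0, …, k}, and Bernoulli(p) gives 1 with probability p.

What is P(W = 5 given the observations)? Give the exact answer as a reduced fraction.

Enumerate traces; 48 have nonzero weight after conditioning:
  (Y=0, W=2, Z=1, X=0) weight 1/144
  (Y=0, W=2, Z=1, X=1) weight 1/144
  (Y=0, W=2, Z=1, X=2) weight 1/144
  (Y=0, W=3, Z=0, X=0) weight 1/72
  (Y=0, W=3, Z=0, X=1) weight 1/72
  (Y=0, W=3, Z=0, X=2) weight 1/72
  (Y=0, W=4, Z=1, X=0) weight 1/96
  (Y=0, W=4, Z=1, X=1) weight 1/96
  (Y=0, W=5, Z=0, X=0) weight 1/72
  … 39 more
Group by W:
  weight(W=2) = 1/12
  weight(W=3) = 1/6
  weight(W=4) = 1/8
  weight(W=5) = 1/6
Total weight = 1/12 + 1/6 + 1/8 + 1/6 = 13/24
P(W=2 | obs) = 1/12 / 13/24 = 2/13
P(W=3 | obs) = 1/6 / 13/24 = 4/13
P(W=4 | obs) = 1/8 / 13/24 = 3/13
P(W=5 | obs) = 1/6 / 13/24 = 4/13

P(W = 5 | obs) = 4/13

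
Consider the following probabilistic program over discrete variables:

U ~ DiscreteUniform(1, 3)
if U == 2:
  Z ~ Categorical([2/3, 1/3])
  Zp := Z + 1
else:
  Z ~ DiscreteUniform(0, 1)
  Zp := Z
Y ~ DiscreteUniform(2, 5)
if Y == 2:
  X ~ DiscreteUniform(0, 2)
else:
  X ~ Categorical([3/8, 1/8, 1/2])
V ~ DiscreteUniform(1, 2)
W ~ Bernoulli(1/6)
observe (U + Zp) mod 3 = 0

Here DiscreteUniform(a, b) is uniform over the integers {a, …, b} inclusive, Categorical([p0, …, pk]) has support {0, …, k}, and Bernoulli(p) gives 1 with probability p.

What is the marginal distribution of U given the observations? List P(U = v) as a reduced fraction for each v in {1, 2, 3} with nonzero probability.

P(U=2) = 4/7, P(U=3) = 3/7

Enumerate traces; 96 have nonzero weight after conditioning:
  (U=2, Z=0, Y=2, X=0, V=1, W=0) weight 5/648
  (U=2, Z=0, Y=2, X=0, V=1, W=1) weight 1/648
  (U=2, Z=0, Y=2, X=0, V=2, W=0) weight 5/648
  (U=2, Z=0, Y=2, X=0, V=2, W=1) weight 1/648
  (U=2, Z=0, Y=2, X=1, V=1, W=0) weight 5/648
  (U=2, Z=0, Y=2, X=1, V=1, W=1) weight 1/648
  (U=2, Z=0, Y=2, X=1, V=2, W=0) weight 5/648
  (U=2, Z=0, Y=2, X=1, V=2, W=1) weight 1/648
  (U=3, Z=0, Y=2, X=0, V=1, W=0) weight 5/864
  … 87 more
Group by U:
  weight(U=2) = 2/9
  weight(U=3) = 1/6
Total weight = 2/9 + 1/6 = 7/18
P(U=2 | obs) = 2/9 / 7/18 = 4/7
P(U=3 | obs) = 1/6 / 7/18 = 3/7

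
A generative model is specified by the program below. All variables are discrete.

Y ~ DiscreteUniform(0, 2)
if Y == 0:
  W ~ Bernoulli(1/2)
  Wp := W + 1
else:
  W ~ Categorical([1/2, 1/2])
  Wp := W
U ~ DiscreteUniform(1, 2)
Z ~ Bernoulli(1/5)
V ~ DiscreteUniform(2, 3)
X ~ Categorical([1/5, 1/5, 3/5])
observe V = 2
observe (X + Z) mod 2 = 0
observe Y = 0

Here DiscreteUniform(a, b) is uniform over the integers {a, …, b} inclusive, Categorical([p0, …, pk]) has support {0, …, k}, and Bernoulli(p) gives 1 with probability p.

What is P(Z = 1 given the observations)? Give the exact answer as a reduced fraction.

P(Z = 1 | obs) = 1/17

Enumerate traces; 12 have nonzero weight after conditioning:
  (Y=0, W=0, U=1, Z=0, V=2, X=0) weight 1/150
  (Y=0, W=0, U=1, Z=0, V=2, X=2) weight 1/50
  (Y=0, W=0, U=1, Z=1, V=2, X=1) weight 1/600
  (Y=0, W=0, U=2, Z=0, V=2, X=0) weight 1/150
  (Y=0, W=0, U=2, Z=0, V=2, X=2) weight 1/50
  (Y=0, W=0, U=2, Z=1, V=2, X=1) weight 1/600
  (Y=0, W=1, U=1, Z=0, V=2, X=0) weight 1/150
  (Y=0, W=1, U=1, Z=0, V=2, X=2) weight 1/50
  … 4 more
Group by Z:
  weight(Z=0) = 8/75
  weight(Z=1) = 1/150
Total weight = 8/75 + 1/150 = 17/150
P(Z=0 | obs) = 8/75 / 17/150 = 16/17
P(Z=1 | obs) = 1/150 / 17/150 = 1/17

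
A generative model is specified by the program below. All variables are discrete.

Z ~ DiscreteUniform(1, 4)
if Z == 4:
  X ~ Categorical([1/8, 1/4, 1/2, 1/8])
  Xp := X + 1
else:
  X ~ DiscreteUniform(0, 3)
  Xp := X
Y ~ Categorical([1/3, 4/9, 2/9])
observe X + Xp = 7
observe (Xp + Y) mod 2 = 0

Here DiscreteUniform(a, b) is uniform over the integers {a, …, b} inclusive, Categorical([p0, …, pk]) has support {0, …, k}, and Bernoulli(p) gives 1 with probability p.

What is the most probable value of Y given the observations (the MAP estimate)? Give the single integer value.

Enumerate traces; 2 have nonzero weight after conditioning:
  (Z=4, X=3, Y=0) weight 1/96
  (Z=4, X=3, Y=2) weight 1/144
Group by Y:
  weight(Y=0) = 1/96
  weight(Y=2) = 1/144
Total weight = 1/96 + 1/144 = 5/288
P(Y=0 | obs) = 1/96 / 5/288 = 3/5
P(Y=2 | obs) = 1/144 / 5/288 = 2/5
argmax = 0

argmax_v P(Y = v | obs) = 0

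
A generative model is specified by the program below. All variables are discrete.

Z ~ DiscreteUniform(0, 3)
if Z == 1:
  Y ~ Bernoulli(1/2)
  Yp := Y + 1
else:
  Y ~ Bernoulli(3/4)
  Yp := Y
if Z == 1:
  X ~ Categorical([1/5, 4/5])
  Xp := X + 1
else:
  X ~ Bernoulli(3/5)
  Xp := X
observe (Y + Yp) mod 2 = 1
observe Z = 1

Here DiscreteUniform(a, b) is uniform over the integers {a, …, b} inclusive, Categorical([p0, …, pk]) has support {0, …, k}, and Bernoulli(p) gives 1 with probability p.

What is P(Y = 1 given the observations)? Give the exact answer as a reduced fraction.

Enumerate traces; 4 have nonzero weight after conditioning:
  (Z=1, Y=0, X=0) weight 1/40
  (Z=1, Y=0, X=1) weight 1/10
  (Z=1, Y=1, X=0) weight 1/40
  (Z=1, Y=1, X=1) weight 1/10
Group by Y:
  weight(Y=0) = 1/8
  weight(Y=1) = 1/8
Total weight = 1/8 + 1/8 = 1/4
P(Y=0 | obs) = 1/8 / 1/4 = 1/2
P(Y=1 | obs) = 1/8 / 1/4 = 1/2

P(Y = 1 | obs) = 1/2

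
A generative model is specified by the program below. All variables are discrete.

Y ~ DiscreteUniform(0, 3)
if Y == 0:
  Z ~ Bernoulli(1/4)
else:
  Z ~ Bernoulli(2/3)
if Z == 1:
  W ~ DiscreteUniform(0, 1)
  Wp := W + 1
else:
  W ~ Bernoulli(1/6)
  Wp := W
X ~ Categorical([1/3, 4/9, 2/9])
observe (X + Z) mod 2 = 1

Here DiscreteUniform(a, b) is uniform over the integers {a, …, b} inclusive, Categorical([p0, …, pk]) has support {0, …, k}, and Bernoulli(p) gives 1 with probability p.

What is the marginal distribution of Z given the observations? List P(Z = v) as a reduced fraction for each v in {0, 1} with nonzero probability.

Enumerate traces; 24 have nonzero weight after conditioning:
  (Y=0, Z=0, W=0, X=1) weight 5/72
  (Y=0, Z=0, W=1, X=1) weight 1/72
  (Y=0, Z=1, W=0, X=0) weight 1/96
  (Y=0, Z=1, W=0, X=2) weight 1/144
  (Y=0, Z=1, W=1, X=0) weight 1/96
  (Y=0, Z=1, W=1, X=2) weight 1/144
  (Y=1, Z=0, W=0, X=1) weight 5/162
  (Y=1, Z=0, W=1, X=1) weight 1/162
  … 16 more
Group by Z:
  weight(Z=0) = 7/36
  weight(Z=1) = 5/16
Total weight = 7/36 + 5/16 = 73/144
P(Z=0 | obs) = 7/36 / 73/144 = 28/73
P(Z=1 | obs) = 5/16 / 73/144 = 45/73

P(Z=0) = 28/73, P(Z=1) = 45/73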